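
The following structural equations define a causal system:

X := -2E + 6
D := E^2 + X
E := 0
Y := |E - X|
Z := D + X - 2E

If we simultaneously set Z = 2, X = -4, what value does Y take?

4

Setting Z = 2, X = -4 by intervention discards those variables' equations.
Y = |E - X|  [with E=0, X=-4]  = 4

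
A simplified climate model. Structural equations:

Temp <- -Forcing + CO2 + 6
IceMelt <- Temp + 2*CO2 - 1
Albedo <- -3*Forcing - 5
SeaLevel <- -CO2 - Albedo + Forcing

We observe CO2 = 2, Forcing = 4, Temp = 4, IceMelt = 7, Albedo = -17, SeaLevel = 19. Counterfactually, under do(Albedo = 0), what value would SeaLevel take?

The intervention breaks the incoming arrows to Albedo: Albedo <- -3*Forcing - 5 no longer applies, and Albedo = 0.
SeaLevel = -CO2 - Albedo + Forcing  [with CO2=2, Albedo=0, Forcing=4]  = 2

2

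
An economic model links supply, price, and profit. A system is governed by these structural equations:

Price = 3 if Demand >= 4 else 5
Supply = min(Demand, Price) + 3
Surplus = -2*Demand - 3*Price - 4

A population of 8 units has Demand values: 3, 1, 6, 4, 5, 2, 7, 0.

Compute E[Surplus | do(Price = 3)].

Every unit gets Price=3 under the intervention. Surplus values become -19, -15, -25, -21, -23, -17, -27, -13; E[Surplus|do(Price=3)] = -20.

-20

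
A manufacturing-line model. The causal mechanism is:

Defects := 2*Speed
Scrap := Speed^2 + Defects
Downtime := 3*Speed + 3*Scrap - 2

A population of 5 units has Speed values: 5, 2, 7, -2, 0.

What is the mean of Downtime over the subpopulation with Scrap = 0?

Observing Scrap=0 restricts to units where Scrap's equation naturally yields 0: Speed ∈ {-2, 0}. In that subpopulation Downtime = -8, -2, mean -5.

-5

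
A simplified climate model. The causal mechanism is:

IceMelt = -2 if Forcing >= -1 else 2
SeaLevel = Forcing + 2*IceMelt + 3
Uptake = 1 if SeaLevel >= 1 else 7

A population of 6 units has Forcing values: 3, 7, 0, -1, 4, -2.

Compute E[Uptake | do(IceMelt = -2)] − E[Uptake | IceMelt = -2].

0.6

Every unit gets IceMelt=-2 under the intervention. Uptake values become 1, 1, 7, 7, 1, 7; E[Uptake|do(IceMelt=-2)] = 4.
Observing IceMelt=-2 restricts to units where IceMelt's equation naturally yields -2: Forcing ∈ {3, 7, 0, -1, 4}. In that subpopulation Uptake = 1, 1, 7, 7, 1, mean 3.4.
Difference = 4 − 3.4 = 0.6.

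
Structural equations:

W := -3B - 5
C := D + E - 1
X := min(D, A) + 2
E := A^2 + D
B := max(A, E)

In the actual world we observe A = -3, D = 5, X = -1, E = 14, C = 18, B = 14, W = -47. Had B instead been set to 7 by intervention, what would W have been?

Intervening sets B = 7 and removes its equation (B := max(A, E)).
W = -3B - 5  [with B=7]  = -26

-26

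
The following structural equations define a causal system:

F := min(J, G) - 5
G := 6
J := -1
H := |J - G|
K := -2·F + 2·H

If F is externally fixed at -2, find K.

do(F=-2) replaces the equation F := min(J, G) - 5 with the constant F = -2.
H = |J - G|  [with J=-1, G=6]  = 7
K = -2·F + 2·H  [with F=-2, H=7]  = 18

18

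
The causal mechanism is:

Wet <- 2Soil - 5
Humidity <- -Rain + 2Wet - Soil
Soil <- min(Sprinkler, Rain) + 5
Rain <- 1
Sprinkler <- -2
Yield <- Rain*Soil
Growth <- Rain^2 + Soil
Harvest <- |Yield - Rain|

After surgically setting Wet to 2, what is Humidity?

Under do(Wet=2), the mechanism Wet <- 2Soil - 5 is discarded; Wet is fixed at 2.
Soil = min(Sprinkler, Rain) + 5  [with Sprinkler=-2, Rain=1]  = 3
Humidity = -Rain + 2Wet - Soil  [with Rain=1, Wet=2, Soil=3]  = 0

0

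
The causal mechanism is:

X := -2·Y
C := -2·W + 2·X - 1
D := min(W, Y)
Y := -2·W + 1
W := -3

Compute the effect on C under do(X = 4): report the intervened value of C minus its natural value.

Intervening sets X = 4 and removes its equation (X := -2·Y).
C = -2·W + 2·X - 1  [with W=-3, X=4]  = 13
Without intervention: Y = -2·W + 1  [with W=-3]  = 7; X = -2·Y  [with Y=7]  = -14; C = -2·W + 2·X - 1  [with W=-3, X=-14]  = -23.
Change = 13 − (-23) = 36.

36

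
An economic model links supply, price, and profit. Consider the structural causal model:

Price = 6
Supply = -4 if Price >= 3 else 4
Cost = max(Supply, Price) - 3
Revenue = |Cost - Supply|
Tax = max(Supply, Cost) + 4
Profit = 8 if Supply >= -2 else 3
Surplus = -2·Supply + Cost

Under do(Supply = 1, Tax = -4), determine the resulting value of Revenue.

2

The joint intervention fixes Supply = 1, Tax = -4, removing each variable's own equation.
Cost = max(Supply, Price) - 3  [with Supply=1, Price=6]  = 3
Revenue = |Cost - Supply|  [with Cost=3, Supply=1]  = 2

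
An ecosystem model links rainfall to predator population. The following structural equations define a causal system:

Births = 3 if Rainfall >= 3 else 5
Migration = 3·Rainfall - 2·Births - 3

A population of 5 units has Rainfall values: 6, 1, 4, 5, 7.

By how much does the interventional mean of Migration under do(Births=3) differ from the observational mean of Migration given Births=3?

-2.7

The intervention sets Births=3 in all 5 units regardless of Rainfall. Recomputing Migration per unit gives 9, -6, 3, 6, 12; average 4.8.
Conditioning on Births=3 selects the 4 unit(s) with Rainfall ∈ {6, 4, 5, 7}. Their Migration values: 9, 3, 6, 12. Mean = 7.5.
Difference = 4.8 − 7.5 = -2.7.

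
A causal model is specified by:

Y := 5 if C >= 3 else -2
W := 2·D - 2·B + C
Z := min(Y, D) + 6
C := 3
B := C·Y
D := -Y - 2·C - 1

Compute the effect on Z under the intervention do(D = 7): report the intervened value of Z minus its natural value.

Under do(D=7), the mechanism D := -Y - 2·C - 1 is discarded; D is fixed at 7.
Y = 5 if C >= 3 else -2  [with C=3]  = 5
Z = min(Y, D) + 6  [with Y=5, D=7]  = 11
Without intervention: Y = 5 if C >= 3 else -2  [with C=3]  = 5; D = -Y - 2·C - 1  [with Y=5, C=3]  = -12; Z = min(Y, D) + 6  [with Y=5, D=-12]  = -6.
Change = 11 − (-6) = 17.

17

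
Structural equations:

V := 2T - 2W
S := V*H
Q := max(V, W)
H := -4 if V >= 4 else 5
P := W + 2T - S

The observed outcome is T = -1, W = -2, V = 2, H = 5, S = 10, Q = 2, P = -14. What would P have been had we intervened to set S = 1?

Under do(S=1), the mechanism S := V*H is discarded; S is fixed at 1.
P = W + 2T - S  [with W=-2, T=-1, S=1]  = -5

-5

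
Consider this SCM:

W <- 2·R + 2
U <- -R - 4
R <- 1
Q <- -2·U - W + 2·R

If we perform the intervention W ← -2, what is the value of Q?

14

Under do(W=-2), the mechanism W <- 2·R + 2 is discarded; W is fixed at -2.
U = -R - 4  [with R=1]  = -5
Q = -2·U - W + 2·R  [with U=-5, W=-2, R=1]  = 14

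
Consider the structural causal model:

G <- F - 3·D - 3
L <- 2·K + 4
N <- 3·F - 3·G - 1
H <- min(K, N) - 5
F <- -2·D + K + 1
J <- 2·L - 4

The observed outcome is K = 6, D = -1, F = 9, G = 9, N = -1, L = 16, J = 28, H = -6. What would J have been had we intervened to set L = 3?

Intervening sets L = 3 and removes its equation (L <- 2·K + 4).
J = 2·L - 4  [with L=3]  = 2

2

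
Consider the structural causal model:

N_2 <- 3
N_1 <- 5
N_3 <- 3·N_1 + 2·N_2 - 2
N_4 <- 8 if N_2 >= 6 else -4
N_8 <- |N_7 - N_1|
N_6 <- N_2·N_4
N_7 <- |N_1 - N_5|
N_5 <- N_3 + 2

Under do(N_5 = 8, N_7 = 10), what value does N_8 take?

5

Under do(N_5 = 8, N_7 = 10), each intervened variable's structural equation is replaced by its fixed value.
N_8 = |N_7 - N_1|  [with N_7=10, N_1=5]  = 5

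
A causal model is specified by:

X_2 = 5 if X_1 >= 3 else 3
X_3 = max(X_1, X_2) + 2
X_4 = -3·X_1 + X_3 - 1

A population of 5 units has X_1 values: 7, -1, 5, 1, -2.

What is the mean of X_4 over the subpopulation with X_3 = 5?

6

Conditioning on X_3=5 selects the 3 unit(s) with X_1 ∈ {-1, 1, -2}. Their X_4 values: 7, 1, 10. Mean = 6.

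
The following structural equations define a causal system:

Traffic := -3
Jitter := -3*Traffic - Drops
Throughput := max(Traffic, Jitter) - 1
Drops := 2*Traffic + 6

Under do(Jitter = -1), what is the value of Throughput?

-2

The intervention breaks the incoming arrows to Jitter: Jitter := -3*Traffic - Drops no longer applies, and Jitter = -1.
Throughput = max(Traffic, Jitter) - 1  [with Traffic=-3, Jitter=-1]  = -2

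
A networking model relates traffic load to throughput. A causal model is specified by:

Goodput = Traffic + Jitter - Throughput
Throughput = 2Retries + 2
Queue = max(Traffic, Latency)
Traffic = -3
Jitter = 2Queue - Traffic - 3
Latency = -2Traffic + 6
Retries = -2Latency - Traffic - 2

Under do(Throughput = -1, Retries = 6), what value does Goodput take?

Under do(Throughput = -1, Retries = 6), each intervened variable's structural equation is replaced by its fixed value.
Latency = -2Traffic + 6  [with Traffic=-3]  = 12
Queue = max(Traffic, Latency)  [with Traffic=-3, Latency=12]  = 12
Jitter = 2Queue - Traffic - 3  [with Queue=12, Traffic=-3]  = 24
Goodput = Traffic + Jitter - Throughput  [with Traffic=-3, Jitter=24, Throughput=-1]  = 22

22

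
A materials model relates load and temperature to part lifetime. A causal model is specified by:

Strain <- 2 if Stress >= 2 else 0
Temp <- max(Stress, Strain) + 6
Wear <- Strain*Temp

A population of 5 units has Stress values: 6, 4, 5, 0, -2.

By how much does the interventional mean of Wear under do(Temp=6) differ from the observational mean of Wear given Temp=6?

7.2

The intervention sets Temp=6 in all 5 units regardless of Stress. Recomputing Wear per unit gives 12, 12, 12, 0, 0; average 7.2.
Conditioning on Temp=6 selects the 2 unit(s) with Stress ∈ {0, -2}. Their Wear values: 0, 0. Mean = 0.
Difference = 7.2 − 0 = 7.2.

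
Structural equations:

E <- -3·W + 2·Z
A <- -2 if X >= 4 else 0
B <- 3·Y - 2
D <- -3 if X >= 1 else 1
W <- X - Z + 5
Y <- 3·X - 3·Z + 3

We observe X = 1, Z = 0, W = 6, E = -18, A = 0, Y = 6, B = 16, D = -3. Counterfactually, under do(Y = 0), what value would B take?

Intervening sets Y = 0 and removes its equation (Y <- 3·X - 3·Z + 3).
B = 3·Y - 2  [with Y=0]  = -2

-2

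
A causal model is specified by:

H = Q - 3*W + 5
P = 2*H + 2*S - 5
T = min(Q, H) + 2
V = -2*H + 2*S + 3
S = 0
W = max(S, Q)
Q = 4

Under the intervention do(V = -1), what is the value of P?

do(V=-1) replaces the equation V = -2*H + 2*S + 3 with the constant V = -1.
Since P is not a descendant of the intervened variable, it is unaffected.
W = max(S, Q)  [with S=0, Q=4]  = 4
H = Q - 3*W + 5  [with Q=4, W=4]  = -3
P = 2*H + 2*S - 5  [with H=-3, S=0]  = -11

-11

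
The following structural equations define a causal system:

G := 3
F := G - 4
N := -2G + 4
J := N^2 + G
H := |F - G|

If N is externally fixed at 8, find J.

The intervention breaks the incoming arrows to N: N := -2G + 4 no longer applies, and N = 8.
J = N^2 + G  [with N=8, G=3]  = 67

67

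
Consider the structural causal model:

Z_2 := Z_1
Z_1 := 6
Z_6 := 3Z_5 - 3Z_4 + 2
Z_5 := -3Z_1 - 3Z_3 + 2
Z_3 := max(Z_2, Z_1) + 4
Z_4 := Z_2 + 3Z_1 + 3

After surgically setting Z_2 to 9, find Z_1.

6

Under do(Z_2=9), the mechanism Z_2 := Z_1 is discarded; Z_2 is fixed at 9.
Z_1 is not downstream of the intervention, so its value is determined by the original equations.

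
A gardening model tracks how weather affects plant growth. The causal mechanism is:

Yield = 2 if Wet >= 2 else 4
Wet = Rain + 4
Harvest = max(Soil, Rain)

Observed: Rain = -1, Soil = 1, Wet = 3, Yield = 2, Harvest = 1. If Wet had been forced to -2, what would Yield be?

4

The intervention breaks the incoming arrows to Wet: Wet = Rain + 4 no longer applies, and Wet = -2.
Yield = 2 if Wet >= 2 else 4  [with Wet=-2]  = 4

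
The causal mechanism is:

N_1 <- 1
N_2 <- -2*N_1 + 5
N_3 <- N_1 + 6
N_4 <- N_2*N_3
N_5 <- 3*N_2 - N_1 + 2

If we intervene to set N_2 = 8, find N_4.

Under do(N_2=8), the mechanism N_2 <- -2*N_1 + 5 is discarded; N_2 is fixed at 8.
N_3 = N_1 + 6  [with N_1=1]  = 7
N_4 = N_2*N_3  [with N_2=8, N_3=7]  = 56

56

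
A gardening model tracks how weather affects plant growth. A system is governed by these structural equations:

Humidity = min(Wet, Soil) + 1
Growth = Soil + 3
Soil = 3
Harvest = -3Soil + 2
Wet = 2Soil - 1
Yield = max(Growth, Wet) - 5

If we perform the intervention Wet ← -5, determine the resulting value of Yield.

do(Wet=-5) replaces the equation Wet = 2Soil - 1 with the constant Wet = -5.
Growth = Soil + 3  [with Soil=3]  = 6
Yield = max(Growth, Wet) - 5  [with Growth=6, Wet=-5]  = 1

1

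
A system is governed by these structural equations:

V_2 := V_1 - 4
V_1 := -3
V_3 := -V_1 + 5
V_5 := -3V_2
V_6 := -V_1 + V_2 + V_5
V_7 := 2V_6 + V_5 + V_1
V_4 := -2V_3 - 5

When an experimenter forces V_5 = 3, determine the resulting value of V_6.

The intervention breaks the incoming arrows to V_5: V_5 := -3V_2 no longer applies, and V_5 = 3.
V_2 = V_1 - 4  [with V_1=-3]  = -7
V_6 = -V_1 + V_2 + V_5  [with V_1=-3, V_2=-7, V_5=3]  = -1

-1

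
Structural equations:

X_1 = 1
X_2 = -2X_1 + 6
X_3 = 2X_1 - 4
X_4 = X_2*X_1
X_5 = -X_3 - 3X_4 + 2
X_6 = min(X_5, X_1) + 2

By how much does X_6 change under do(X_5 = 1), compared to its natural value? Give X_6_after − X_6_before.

The intervention breaks the incoming arrows to X_5: X_5 = -X_3 - 3X_4 + 2 no longer applies, and X_5 = 1.
X_6 = min(X_5, X_1) + 2  [with X_5=1, X_1=1]  = 3
Without intervention: X_2 = -2X_1 + 6  [with X_1=1]  = 4; X_3 = 2X_1 - 4  [with X_1=1]  = -2; X_4 = X_2*X_1  [with X_2=4, X_1=1]  = 4; X_5 = -X_3 - 3X_4 + 2  [with X_3=-2, X_4=4]  = -8; X_6 = min(X_5, X_1) + 2  [with X_5=-8, X_1=1]  = -6.
Change = 3 − (-6) = 9.

9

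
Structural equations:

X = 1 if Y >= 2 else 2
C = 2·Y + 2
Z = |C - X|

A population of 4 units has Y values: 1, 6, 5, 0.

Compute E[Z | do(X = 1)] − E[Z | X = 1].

-5

The intervention sets X=1 in all 4 units regardless of Y. Recomputing Z per unit gives 3, 13, 11, 1; average 7.
E[Z|X=1] averages over only the 2 units with X=1 (Y = 6, 5): Z = 13, 11, mean 12.
Difference = 7 − 12 = -5.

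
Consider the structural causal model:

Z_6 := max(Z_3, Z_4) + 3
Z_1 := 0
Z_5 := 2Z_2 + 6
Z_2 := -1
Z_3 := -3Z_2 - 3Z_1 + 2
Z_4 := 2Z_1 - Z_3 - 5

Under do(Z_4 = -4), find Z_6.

Under do(Z_4=-4), the mechanism Z_4 := 2Z_1 - Z_3 - 5 is discarded; Z_4 is fixed at -4.
Z_3 = -3Z_2 - 3Z_1 + 2  [with Z_2=-1, Z_1=0]  = 5
Z_6 = max(Z_3, Z_4) + 3  [with Z_3=5, Z_4=-4]  = 8

8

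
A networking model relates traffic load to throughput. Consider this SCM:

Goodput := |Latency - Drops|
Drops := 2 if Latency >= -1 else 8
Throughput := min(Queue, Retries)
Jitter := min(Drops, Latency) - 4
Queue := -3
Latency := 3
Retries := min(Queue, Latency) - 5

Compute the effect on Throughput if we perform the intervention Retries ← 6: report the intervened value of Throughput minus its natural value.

5

Under do(Retries=6), the mechanism Retries := min(Queue, Latency) - 5 is discarded; Retries is fixed at 6.
Throughput = min(Queue, Retries)  [with Queue=-3, Retries=6]  = -3
Without intervention: Retries = min(Queue, Latency) - 5  [with Queue=-3, Latency=3]  = -8; Throughput = min(Queue, Retries)  [with Queue=-3, Retries=-8]  = -8.
Change = -3 − (-8) = 5.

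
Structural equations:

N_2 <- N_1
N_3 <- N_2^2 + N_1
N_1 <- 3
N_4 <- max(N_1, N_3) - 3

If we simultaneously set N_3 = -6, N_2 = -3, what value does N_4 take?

0

The joint intervention fixes N_3 = -6, N_2 = -3, removing each variable's own equation.
N_4 = max(N_1, N_3) - 3  [with N_1=3, N_3=-6]  = 0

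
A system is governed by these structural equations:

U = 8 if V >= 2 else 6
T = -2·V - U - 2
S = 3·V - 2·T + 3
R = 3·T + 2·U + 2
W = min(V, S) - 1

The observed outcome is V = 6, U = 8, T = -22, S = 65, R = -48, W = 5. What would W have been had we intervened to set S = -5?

-6

Under do(S=-5), the mechanism S = 3·V - 2·T + 3 is discarded; S is fixed at -5.
W = min(V, S) - 1  [with V=6, S=-5]  = -6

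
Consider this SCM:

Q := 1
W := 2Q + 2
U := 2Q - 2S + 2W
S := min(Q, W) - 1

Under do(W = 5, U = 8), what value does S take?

The joint intervention fixes W = 5, U = 8, removing each variable's own equation.
S = min(Q, W) - 1  [with Q=1, W=5]  = 0

0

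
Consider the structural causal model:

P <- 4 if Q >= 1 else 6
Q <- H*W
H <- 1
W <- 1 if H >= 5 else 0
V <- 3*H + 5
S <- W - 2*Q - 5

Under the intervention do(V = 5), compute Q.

do(V=5) replaces the equation V <- 3*H + 5 with the constant V = 5.
Q is not downstream of the intervention, so its value is determined by the original equations.
W = 1 if H >= 5 else 0  [with H=1]  = 0
Q = H*W  [with H=1, W=0]  = 0

0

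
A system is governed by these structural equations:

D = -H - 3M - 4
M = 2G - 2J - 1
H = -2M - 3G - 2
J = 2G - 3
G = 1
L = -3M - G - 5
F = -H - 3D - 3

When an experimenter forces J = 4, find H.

9

Under do(J=4), the mechanism J = 2G - 3 is discarded; J is fixed at 4.
M = 2G - 2J - 1  [with G=1, J=4]  = -7
H = -2M - 3G - 2  [with M=-7, G=1]  = 9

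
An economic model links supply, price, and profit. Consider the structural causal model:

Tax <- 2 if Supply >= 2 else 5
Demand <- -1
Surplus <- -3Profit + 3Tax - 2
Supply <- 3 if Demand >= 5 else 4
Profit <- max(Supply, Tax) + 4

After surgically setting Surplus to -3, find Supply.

4

Under do(Surplus=-3), the mechanism Surplus <- -3Profit + 3Tax - 2 is discarded; Surplus is fixed at -3.
No directed path runs from Surplus to Supply, so Supply keeps its natural value.
Supply = 3 if Demand >= 5 else 4  [with Demand=-1]  = 4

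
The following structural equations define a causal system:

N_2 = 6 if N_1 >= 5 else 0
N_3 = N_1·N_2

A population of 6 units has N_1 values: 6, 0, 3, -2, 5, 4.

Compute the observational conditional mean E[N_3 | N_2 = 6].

33

Observing N_2=6 restricts to units where N_2's equation naturally yields 6: N_1 ∈ {6, 5}. In that subpopulation N_3 = 36, 30, mean 33.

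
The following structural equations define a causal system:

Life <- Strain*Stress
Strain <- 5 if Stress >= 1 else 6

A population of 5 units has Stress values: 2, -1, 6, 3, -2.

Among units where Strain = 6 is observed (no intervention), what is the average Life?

E[Life|Strain=6] averages over only the 2 units with Strain=6 (Stress = -1, -2): Life = -6, -12, mean -9.

-9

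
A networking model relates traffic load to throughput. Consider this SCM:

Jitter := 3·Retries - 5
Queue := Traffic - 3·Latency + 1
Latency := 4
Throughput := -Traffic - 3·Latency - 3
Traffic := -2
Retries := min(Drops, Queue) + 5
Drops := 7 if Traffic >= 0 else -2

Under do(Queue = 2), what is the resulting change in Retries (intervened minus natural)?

do(Queue=2) replaces the equation Queue := Traffic - 3·Latency + 1 with the constant Queue = 2.
Drops = 7 if Traffic >= 0 else -2  [with Traffic=-2]  = -2
Retries = min(Drops, Queue) + 5  [with Drops=-2, Queue=2]  = 3
Without intervention: Queue = Traffic - 3·Latency + 1  [with Traffic=-2, Latency=4]  = -13; Drops = 7 if Traffic >= 0 else -2  [with Traffic=-2]  = -2; Retries = min(Drops, Queue) + 5  [with Drops=-2, Queue=-13]  = -8.
Change = 3 − (-8) = 11.

11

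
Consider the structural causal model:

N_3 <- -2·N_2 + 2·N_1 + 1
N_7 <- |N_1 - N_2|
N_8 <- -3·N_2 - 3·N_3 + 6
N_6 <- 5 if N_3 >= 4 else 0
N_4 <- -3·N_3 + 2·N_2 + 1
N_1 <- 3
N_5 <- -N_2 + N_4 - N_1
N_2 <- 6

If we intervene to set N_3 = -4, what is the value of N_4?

The intervention breaks the incoming arrows to N_3: N_3 <- -2·N_2 + 2·N_1 + 1 no longer applies, and N_3 = -4.
N_4 = -3·N_3 + 2·N_2 + 1  [with N_3=-4, N_2=6]  = 25

25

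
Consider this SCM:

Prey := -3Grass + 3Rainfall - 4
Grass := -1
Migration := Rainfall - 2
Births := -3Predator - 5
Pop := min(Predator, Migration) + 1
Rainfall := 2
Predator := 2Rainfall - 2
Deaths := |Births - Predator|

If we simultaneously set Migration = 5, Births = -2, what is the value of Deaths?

Setting Migration = 5, Births = -2 by intervention discards those variables' equations.
Predator = 2Rainfall - 2  [with Rainfall=2]  = 2
Deaths = |Births - Predator|  [with Births=-2, Predator=2]  = 4

4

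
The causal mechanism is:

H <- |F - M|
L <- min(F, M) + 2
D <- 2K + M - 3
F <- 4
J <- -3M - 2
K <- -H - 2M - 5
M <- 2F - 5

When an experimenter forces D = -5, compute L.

5

Intervening sets D = -5 and removes its equation (D <- 2K + M - 3).
Since L is not a descendant of the intervened variable, it is unaffected.
M = 2F - 5  [with F=4]  = 3
L = min(F, M) + 2  [with F=4, M=3]  = 5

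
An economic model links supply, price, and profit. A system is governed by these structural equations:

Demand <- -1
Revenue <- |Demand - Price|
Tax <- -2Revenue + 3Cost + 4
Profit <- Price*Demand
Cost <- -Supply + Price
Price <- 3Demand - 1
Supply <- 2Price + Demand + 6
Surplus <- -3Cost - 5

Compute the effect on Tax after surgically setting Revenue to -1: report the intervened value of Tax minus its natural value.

The intervention breaks the incoming arrows to Revenue: Revenue <- |Demand - Price| no longer applies, and Revenue = -1.
Price = 3Demand - 1  [with Demand=-1]  = -4
Supply = 2Price + Demand + 6  [with Price=-4, Demand=-1]  = -3
Cost = -Supply + Price  [with Supply=-3, Price=-4]  = -1
Tax = -2Revenue + 3Cost + 4  [with Revenue=-1, Cost=-1]  = 3
Without intervention: Price = 3Demand - 1  [with Demand=-1]  = -4; Supply = 2Price + Demand + 6  [with Price=-4, Demand=-1]  = -3; Cost = -Supply + Price  [with Supply=-3, Price=-4]  = -1; Revenue = |Demand - Price|  [with Demand=-1, Price=-4]  = 3; Tax = -2Revenue + 3Cost + 4  [with Revenue=3, Cost=-1]  = -5.
Change = 3 − (-5) = 8.

8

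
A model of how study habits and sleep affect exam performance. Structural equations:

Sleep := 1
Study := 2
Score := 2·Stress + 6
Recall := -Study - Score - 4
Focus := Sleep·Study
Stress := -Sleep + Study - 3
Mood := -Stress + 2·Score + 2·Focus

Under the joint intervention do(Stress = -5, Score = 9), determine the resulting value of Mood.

Setting Stress = -5, Score = 9 by intervention discards those variables' equations.
Focus = Sleep·Study  [with Sleep=1, Study=2]  = 2
Mood = -Stress + 2·Score + 2·Focus  [with Stress=-5, Score=9, Focus=2]  = 27

27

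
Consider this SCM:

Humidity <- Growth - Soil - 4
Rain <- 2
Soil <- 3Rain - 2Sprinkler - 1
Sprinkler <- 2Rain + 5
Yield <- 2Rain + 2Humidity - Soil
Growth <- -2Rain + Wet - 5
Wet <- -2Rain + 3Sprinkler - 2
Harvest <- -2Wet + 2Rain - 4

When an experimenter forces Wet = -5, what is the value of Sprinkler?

9

The intervention breaks the incoming arrows to Wet: Wet <- -2Rain + 3Sprinkler - 2 no longer applies, and Wet = -5.
Since Sprinkler is not a descendant of the intervened variable, it is unaffected.
Sprinkler = 2Rain + 5  [with Rain=2]  = 9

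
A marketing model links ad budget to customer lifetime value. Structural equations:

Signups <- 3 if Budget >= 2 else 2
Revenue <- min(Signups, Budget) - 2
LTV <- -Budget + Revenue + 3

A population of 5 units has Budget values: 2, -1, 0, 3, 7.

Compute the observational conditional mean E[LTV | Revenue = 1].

-1

Observing Revenue=1 restricts to units where Revenue's equation naturally yields 1: Budget ∈ {3, 7}. In that subpopulation LTV = 1, -3, mean -1.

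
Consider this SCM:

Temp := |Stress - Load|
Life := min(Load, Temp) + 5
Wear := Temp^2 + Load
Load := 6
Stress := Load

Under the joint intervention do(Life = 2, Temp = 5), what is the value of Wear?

Under do(Life = 2, Temp = 5), each intervened variable's structural equation is replaced by its fixed value.
Wear = Temp^2 + Load  [with Temp=5, Load=6]  = 31

31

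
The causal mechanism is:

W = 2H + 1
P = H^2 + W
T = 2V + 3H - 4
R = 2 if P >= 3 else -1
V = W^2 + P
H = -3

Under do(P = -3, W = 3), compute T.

-1

Setting P = -3, W = 3 by intervention discards those variables' equations.
V = W^2 + P  [with W=3, P=-3]  = 6
T = 2V + 3H - 4  [with V=6, H=-3]  = -1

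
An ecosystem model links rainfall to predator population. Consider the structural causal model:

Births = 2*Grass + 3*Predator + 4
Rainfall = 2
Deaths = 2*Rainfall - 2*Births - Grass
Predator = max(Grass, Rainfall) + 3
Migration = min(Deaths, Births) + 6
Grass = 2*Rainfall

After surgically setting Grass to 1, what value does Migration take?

-33

Under do(Grass=1), the mechanism Grass = 2*Rainfall is discarded; Grass is fixed at 1.
Predator = max(Grass, Rainfall) + 3  [with Grass=1, Rainfall=2]  = 5
Births = 2*Grass + 3*Predator + 4  [with Grass=1, Predator=5]  = 21
Deaths = 2*Rainfall - 2*Births - Grass  [with Rainfall=2, Births=21, Grass=1]  = -39
Migration = min(Deaths, Births) + 6  [with Deaths=-39, Births=21]  = -33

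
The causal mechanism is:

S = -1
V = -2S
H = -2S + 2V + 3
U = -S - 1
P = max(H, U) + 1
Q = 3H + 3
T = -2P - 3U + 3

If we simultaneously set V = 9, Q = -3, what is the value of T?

Setting V = 9, Q = -3 by intervention discards those variables' equations.
H = -2S + 2V + 3  [with S=-1, V=9]  = 23
U = -S - 1  [with S=-1]  = 0
P = max(H, U) + 1  [with H=23, U=0]  = 24
T = -2P - 3U + 3  [with P=24, U=0]  = -45

-45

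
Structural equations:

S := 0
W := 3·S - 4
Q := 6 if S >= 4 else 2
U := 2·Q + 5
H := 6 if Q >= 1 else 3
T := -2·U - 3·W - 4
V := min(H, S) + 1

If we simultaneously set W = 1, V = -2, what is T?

-25

Under do(W = 1, V = -2), each intervened variable's structural equation is replaced by its fixed value.
Q = 6 if S >= 4 else 2  [with S=0]  = 2
U = 2·Q + 5  [with Q=2]  = 9
T = -2·U - 3·W - 4  [with U=9, W=1]  = -25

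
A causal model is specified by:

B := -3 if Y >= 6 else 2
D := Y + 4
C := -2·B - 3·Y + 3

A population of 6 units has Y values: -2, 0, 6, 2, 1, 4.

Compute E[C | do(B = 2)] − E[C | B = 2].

-2.5

Every unit gets B=2 under the intervention. C values become 5, -1, -19, -7, -4, -13; E[C|do(B=2)] = -6.5.
E[C|B=2] averages over only the 5 units with B=2 (Y = -2, 0, 2, 1, 4): C = 5, -1, -7, -4, -13, mean -4.
Difference = -6.5 − (-4) = -2.5.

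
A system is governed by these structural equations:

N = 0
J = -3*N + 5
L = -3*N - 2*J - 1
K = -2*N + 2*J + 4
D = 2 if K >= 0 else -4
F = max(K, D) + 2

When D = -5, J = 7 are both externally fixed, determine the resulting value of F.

The joint intervention fixes D = -5, J = 7, removing each variable's own equation.
K = -2*N + 2*J + 4  [with N=0, J=7]  = 18
F = max(K, D) + 2  [with K=18, D=-5]  = 20

20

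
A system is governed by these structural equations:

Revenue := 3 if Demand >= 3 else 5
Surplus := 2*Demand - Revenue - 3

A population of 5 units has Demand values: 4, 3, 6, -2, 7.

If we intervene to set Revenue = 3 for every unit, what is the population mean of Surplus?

The intervention sets Revenue=3 in all 5 units regardless of Demand. Recomputing Surplus per unit gives 2, 0, 6, -10, 8; average 1.2.

1.2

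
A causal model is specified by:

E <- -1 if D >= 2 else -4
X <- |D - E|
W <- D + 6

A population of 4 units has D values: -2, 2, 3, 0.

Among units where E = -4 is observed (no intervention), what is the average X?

3

Conditioning on E=-4 selects the 2 unit(s) with D ∈ {-2, 0}. Their X values: 2, 4. Mean = 3.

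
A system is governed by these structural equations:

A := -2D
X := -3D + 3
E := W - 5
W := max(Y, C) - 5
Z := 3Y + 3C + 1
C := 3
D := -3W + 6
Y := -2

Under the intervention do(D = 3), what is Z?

4

do(D=3) replaces the equation D := -3W + 6 with the constant D = 3.
Z is not downstream of the intervention, so its value is determined by the original equations.
Z = 3Y + 3C + 1  [with Y=-2, C=3]  = 4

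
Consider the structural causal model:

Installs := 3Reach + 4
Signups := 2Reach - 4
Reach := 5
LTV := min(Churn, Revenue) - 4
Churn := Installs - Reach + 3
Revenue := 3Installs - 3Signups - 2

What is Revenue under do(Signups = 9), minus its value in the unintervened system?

-9

do(Signups=9) replaces the equation Signups := 2Reach - 4 with the constant Signups = 9.
Installs = 3Reach + 4  [with Reach=5]  = 19
Revenue = 3Installs - 3Signups - 2  [with Installs=19, Signups=9]  = 28
Without intervention: Installs = 3Reach + 4  [with Reach=5]  = 19; Signups = 2Reach - 4  [with Reach=5]  = 6; Revenue = 3Installs - 3Signups - 2  [with Installs=19, Signups=6]  = 37.
Change = 28 − 37 = -9.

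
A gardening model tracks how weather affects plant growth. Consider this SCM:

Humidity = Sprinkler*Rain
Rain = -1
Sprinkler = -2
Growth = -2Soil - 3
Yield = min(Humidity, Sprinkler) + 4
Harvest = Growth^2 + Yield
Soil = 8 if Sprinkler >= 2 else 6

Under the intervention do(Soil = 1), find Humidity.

do(Soil=1) replaces the equation Soil = 8 if Sprinkler >= 2 else 6 with the constant Soil = 1.
Humidity is not downstream of the intervention, so its value is determined by the original equations.
Humidity = Sprinkler*Rain  [with Sprinkler=-2, Rain=-1]  = 2

2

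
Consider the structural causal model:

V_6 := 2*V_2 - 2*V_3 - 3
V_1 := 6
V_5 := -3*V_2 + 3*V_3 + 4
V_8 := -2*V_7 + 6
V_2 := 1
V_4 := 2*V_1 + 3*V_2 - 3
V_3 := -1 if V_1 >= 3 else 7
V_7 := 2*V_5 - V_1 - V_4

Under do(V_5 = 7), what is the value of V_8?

14

do(V_5=7) replaces the equation V_5 := -3*V_2 + 3*V_3 + 4 with the constant V_5 = 7.
V_4 = 2*V_1 + 3*V_2 - 3  [with V_1=6, V_2=1]  = 12
V_7 = 2*V_5 - V_1 - V_4  [with V_5=7, V_1=6, V_4=12]  = -4
V_8 = -2*V_7 + 6  [with V_7=-4]  = 14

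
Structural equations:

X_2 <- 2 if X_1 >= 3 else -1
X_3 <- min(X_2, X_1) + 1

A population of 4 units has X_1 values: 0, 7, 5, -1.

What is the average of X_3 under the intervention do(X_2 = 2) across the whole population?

1.75

Under do(X_2=2), X_2's equation is replaced by X_2=2 for every unit. Per-unit X_3: 1, 3, 3, 0. Mean = 1.75.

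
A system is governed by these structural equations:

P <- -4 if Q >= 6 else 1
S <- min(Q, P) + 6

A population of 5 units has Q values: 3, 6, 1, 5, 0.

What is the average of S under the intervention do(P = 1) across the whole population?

do(P=1) breaks P's dependence on Q. With P=1 fixed, S across the units is 7, 7, 7, 7, 6, mean 6.8.

6.8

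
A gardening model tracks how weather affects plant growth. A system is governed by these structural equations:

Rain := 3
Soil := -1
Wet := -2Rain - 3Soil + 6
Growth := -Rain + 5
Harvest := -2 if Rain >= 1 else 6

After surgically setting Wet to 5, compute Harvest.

-2

do(Wet=5) replaces the equation Wet := -2Rain - 3Soil + 6 with the constant Wet = 5.
Harvest is not downstream of the intervention, so its value is determined by the original equations.
Harvest = -2 if Rain >= 1 else 6  [with Rain=3]  = -2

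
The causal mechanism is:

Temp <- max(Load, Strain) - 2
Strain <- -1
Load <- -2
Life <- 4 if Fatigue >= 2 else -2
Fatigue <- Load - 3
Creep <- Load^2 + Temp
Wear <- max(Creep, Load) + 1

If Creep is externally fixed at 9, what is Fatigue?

-5

Under do(Creep=9), the mechanism Creep <- Load^2 + Temp is discarded; Creep is fixed at 9.
Since Fatigue is not a descendant of the intervened variable, it is unaffected.
Fatigue = Load - 3  [with Load=-2]  = -5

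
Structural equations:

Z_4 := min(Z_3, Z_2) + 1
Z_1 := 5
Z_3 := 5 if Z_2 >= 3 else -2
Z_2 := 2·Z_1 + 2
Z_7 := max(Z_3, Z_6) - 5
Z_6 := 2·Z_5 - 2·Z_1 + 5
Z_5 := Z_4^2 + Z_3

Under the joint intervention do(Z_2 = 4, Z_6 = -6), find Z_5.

Setting Z_2 = 4, Z_6 = -6 by intervention discards those variables' equations.
Z_3 = 5 if Z_2 >= 3 else -2  [with Z_2=4]  = 5
Z_4 = min(Z_3, Z_2) + 1  [with Z_3=5, Z_2=4]  = 5
Z_5 = Z_4^2 + Z_3  [with Z_4=5, Z_3=5]  = 30

30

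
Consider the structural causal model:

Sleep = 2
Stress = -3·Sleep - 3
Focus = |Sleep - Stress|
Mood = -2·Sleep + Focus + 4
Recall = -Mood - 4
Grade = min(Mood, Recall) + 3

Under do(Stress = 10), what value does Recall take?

-12

do(Stress=10) replaces the equation Stress = -3·Sleep - 3 with the constant Stress = 10.
Focus = |Sleep - Stress|  [with Sleep=2, Stress=10]  = 8
Mood = -2·Sleep + Focus + 4  [with Sleep=2, Focus=8]  = 8
Recall = -Mood - 4  [with Mood=8]  = -12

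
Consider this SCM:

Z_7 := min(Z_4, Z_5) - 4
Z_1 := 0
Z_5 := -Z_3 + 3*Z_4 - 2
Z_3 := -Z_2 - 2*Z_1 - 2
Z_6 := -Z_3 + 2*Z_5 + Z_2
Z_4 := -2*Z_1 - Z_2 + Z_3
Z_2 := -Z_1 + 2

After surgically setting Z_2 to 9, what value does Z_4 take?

Under do(Z_2=9), the mechanism Z_2 := -Z_1 + 2 is discarded; Z_2 is fixed at 9.
Z_3 = -Z_2 - 2*Z_1 - 2  [with Z_2=9, Z_1=0]  = -11
Z_4 = -2*Z_1 - Z_2 + Z_3  [with Z_1=0, Z_2=9, Z_3=-11]  = -20

-20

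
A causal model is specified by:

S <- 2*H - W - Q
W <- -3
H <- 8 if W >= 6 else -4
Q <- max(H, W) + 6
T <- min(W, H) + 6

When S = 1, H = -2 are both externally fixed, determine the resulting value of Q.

4

Setting S = 1, H = -2 by intervention discards those variables' equations.
Q = max(H, W) + 6  [with H=-2, W=-3]  = 4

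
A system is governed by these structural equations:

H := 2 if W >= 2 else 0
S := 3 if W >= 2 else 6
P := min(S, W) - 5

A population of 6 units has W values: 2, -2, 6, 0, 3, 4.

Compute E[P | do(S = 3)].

-3.5

Under do(S=3), S's equation is replaced by S=3 for every unit. Per-unit P: -3, -7, -2, -5, -2, -2. Mean = -3.5.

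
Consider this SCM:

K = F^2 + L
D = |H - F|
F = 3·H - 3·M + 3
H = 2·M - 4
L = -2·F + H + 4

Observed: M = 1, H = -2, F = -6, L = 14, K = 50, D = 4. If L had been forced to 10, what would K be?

Intervening sets L = 10 and removes its equation (L = -2·F + H + 4).
H = 2·M - 4  [with M=1]  = -2
F = 3·H - 3·M + 3  [with H=-2, M=1]  = -6
K = F^2 + L  [with F=-6, L=10]  = 46

46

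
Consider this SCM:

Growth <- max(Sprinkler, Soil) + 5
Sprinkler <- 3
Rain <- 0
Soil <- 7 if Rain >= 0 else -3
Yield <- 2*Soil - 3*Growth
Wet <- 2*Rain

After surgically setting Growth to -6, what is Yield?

The intervention breaks the incoming arrows to Growth: Growth <- max(Sprinkler, Soil) + 5 no longer applies, and Growth = -6.
Soil = 7 if Rain >= 0 else -3  [with Rain=0]  = 7
Yield = 2*Soil - 3*Growth  [with Soil=7, Growth=-6]  = 32

32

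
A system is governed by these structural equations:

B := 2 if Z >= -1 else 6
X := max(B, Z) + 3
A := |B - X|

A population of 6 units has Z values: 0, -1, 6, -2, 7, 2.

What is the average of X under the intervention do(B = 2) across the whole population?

Every unit gets B=2 under the intervention. X values become 5, 5, 9, 5, 10, 5; E[X|do(B=2)] = 6.5.

6.5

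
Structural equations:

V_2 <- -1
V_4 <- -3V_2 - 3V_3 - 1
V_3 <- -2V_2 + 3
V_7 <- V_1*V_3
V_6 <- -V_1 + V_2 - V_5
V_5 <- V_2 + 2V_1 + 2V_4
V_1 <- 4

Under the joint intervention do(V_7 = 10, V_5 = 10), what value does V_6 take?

-15

Setting V_7 = 10, V_5 = 10 by intervention discards those variables' equations.
V_6 = -V_1 + V_2 - V_5  [with V_1=4, V_2=-1, V_5=10]  = -15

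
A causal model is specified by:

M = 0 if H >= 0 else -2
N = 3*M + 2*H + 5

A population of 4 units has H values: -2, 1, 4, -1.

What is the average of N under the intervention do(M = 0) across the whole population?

6

do(M=0) breaks M's dependence on H. With M=0 fixed, N across the units is 1, 7, 13, 3, mean 6.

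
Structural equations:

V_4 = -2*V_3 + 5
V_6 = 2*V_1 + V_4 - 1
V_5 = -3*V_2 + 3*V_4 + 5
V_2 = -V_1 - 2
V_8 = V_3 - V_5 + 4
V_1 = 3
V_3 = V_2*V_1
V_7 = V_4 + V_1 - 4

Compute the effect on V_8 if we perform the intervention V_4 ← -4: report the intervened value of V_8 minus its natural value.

117

do(V_4=-4) replaces the equation V_4 = -2*V_3 + 5 with the constant V_4 = -4.
V_2 = -V_1 - 2  [with V_1=3]  = -5
V_3 = V_2*V_1  [with V_2=-5, V_1=3]  = -15
V_5 = -3*V_2 + 3*V_4 + 5  [with V_2=-5, V_4=-4]  = 8
V_8 = V_3 - V_5 + 4  [with V_3=-15, V_5=8]  = -19
Without intervention: V_2 = -V_1 - 2  [with V_1=3]  = -5; V_3 = V_2*V_1  [with V_2=-5, V_1=3]  = -15; V_4 = -2*V_3 + 5  [with V_3=-15]  = 35; V_5 = -3*V_2 + 3*V_4 + 5  [with V_2=-5, V_4=35]  = 125; V_8 = V_3 - V_5 + 4  [with V_3=-15, V_5=125]  = -136.
Change = -19 − (-136) = 117.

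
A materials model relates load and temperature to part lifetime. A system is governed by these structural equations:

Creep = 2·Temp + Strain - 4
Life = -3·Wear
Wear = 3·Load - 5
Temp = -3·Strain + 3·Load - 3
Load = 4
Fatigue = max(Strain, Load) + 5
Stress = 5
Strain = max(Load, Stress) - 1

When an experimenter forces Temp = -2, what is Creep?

-4

Intervening sets Temp = -2 and removes its equation (Temp = -3·Strain + 3·Load - 3).
Strain = max(Load, Stress) - 1  [with Load=4, Stress=5]  = 4
Creep = 2·Temp + Strain - 4  [with Temp=-2, Strain=4]  = -4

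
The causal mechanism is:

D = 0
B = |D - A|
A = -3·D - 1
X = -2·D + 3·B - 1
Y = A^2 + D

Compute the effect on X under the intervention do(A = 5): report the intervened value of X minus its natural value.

12

do(A=5) replaces the equation A = -3·D - 1 with the constant A = 5.
B = |D - A|  [with D=0, A=5]  = 5
X = -2·D + 3·B - 1  [with D=0, B=5]  = 14
Without intervention: A = -3·D - 1  [with D=0]  = -1; B = |D - A|  [with D=0, A=-1]  = 1; X = -2·D + 3·B - 1  [with D=0, B=1]  = 2.
Change = 14 − 2 = 12.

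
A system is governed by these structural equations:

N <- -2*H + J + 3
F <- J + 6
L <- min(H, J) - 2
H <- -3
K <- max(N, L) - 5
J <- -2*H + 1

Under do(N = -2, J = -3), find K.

-7

Setting N = -2, J = -3 by intervention discards those variables' equations.
L = min(H, J) - 2  [with H=-3, J=-3]  = -5
K = max(N, L) - 5  [with N=-2, L=-5]  = -7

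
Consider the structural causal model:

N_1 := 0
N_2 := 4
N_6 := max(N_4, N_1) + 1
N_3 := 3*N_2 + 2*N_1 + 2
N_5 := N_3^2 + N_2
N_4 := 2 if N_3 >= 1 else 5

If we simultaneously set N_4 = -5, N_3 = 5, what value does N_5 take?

The joint intervention fixes N_4 = -5, N_3 = 5, removing each variable's own equation.
N_5 = N_3^2 + N_2  [with N_3=5, N_2=4]  = 29

29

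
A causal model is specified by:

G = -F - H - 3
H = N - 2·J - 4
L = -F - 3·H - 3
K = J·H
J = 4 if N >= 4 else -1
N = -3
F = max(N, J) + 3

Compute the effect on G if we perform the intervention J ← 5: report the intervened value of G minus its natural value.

6

do(J=5) replaces the equation J = 4 if N >= 4 else -1 with the constant J = 5.
H = N - 2·J - 4  [with N=-3, J=5]  = -17
F = max(N, J) + 3  [with N=-3, J=5]  = 8
G = -F - H - 3  [with F=8, H=-17]  = 6
Without intervention: J = 4 if N >= 4 else -1  [with N=-3]  = -1; H = N - 2·J - 4  [with N=-3, J=-1]  = -5; F = max(N, J) + 3  [with N=-3, J=-1]  = 2; G = -F - H - 3  [with F=2, H=-5]  = 0.
Change = 6 − 0 = 6.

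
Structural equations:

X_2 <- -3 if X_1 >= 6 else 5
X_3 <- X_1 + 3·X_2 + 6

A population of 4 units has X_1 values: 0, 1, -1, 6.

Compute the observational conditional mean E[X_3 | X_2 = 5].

21

Observing X_2=5 restricts to units where X_2's equation naturally yields 5: X_1 ∈ {0, 1, -1}. In that subpopulation X_3 = 21, 22, 20, mean 21.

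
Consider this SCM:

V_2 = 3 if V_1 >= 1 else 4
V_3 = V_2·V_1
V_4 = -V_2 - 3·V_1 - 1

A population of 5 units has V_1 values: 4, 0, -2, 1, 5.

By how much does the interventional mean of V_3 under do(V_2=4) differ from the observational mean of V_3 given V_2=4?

Under do(V_2=4), V_2's equation is replaced by V_2=4 for every unit. Per-unit V_3: 16, 0, -8, 4, 20. Mean = 6.4.
Conditioning on V_2=4 selects the 2 unit(s) with V_1 ∈ {0, -2}. Their V_3 values: 0, -8. Mean = -4.
Difference = 6.4 − (-4) = 10.4.

10.4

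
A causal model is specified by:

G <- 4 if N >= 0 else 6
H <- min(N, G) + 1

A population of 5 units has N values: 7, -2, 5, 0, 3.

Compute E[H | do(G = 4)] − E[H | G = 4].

Under do(G=4), G's equation is replaced by G=4 for every unit. Per-unit H: 5, -1, 5, 1, 4. Mean = 2.8.
Observing G=4 restricts to units where G's equation naturally yields 4: N ∈ {7, 5, 0, 3}. In that subpopulation H = 5, 5, 1, 4, mean 3.75.
Difference = 2.8 − 3.75 = -0.95.

-0.95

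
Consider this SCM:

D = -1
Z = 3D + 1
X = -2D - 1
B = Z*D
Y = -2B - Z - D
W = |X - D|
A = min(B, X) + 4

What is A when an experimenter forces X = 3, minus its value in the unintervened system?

The intervention breaks the incoming arrows to X: X = -2D - 1 no longer applies, and X = 3.
Z = 3D + 1  [with D=-1]  = -2
B = Z*D  [with Z=-2, D=-1]  = 2
A = min(B, X) + 4  [with B=2, X=3]  = 6
Without intervention: Z = 3D + 1  [with D=-1]  = -2; X = -2D - 1  [with D=-1]  = 1; B = Z*D  [with Z=-2, D=-1]  = 2; A = min(B, X) + 4  [with B=2, X=1]  = 5.
Change = 6 − 5 = 1.

1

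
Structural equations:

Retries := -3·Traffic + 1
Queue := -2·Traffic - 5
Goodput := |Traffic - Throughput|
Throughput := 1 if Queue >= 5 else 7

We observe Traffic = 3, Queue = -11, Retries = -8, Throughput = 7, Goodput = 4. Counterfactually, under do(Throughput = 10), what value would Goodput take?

Intervening sets Throughput = 10 and removes its equation (Throughput := 1 if Queue >= 5 else 7).
Goodput = |Traffic - Throughput|  [with Traffic=3, Throughput=10]  = 7

7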